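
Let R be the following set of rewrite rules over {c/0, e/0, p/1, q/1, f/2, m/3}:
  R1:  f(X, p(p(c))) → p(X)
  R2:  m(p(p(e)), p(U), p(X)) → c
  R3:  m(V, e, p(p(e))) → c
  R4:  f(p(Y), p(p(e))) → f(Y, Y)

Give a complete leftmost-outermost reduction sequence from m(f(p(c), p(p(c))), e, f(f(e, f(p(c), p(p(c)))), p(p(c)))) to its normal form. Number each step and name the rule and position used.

1. m(f(p(c), p(p(c))), e, f(f(e, f(p(c), p(p(c)))), p(p(c))))  →  m(p(p(c)), e, f(f(e, f(p(c), p(p(c)))), p(p(c))))   [R1 at 1]
2. m(p(p(c)), e, f(f(e, f(p(c), p(p(c)))), p(p(c))))  →  m(p(p(c)), e, p(f(e, f(p(c), p(p(c))))))   [R1 at 3]
3. m(p(p(c)), e, p(f(e, f(p(c), p(p(c))))))  →  m(p(p(c)), e, p(f(e, p(p(c)))))   [R1 at 3.1.2]
4. m(p(p(c)), e, p(f(e, p(p(c)))))  →  m(p(p(c)), e, p(p(e)))   [R1 at 3.1]
5. m(p(p(c)), e, p(p(e)))  →  c   [R3 at ε]

c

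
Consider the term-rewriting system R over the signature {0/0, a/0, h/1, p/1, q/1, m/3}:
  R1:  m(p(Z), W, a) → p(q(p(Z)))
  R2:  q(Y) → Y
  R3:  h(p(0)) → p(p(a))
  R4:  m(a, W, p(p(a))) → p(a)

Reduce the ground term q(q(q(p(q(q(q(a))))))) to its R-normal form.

1. q(q(q(p(q(q(q(a)))))))  →  q(q(p(q(q(q(a))))))   [R2 at ε]
2. q(q(p(q(q(q(a))))))  →  q(p(q(q(q(a)))))   [R2 at ε]
3. q(p(q(q(q(a)))))  →  p(q(q(q(a))))   [R2 at ε]
4. p(q(q(q(a))))  →  p(q(q(a)))   [R2 at 1]
5. p(q(q(a)))  →  p(q(a))   [R2 at 1]
6. p(q(a))  →  p(a)   [R2 at 1]

p(a)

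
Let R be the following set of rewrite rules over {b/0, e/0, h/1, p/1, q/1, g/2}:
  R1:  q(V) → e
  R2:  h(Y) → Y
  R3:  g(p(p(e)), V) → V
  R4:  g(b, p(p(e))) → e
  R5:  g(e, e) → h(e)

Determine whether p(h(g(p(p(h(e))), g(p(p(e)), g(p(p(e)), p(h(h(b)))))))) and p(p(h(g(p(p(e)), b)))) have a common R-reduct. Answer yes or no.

Reduce t₁ = p(h(g(p(p(h(e))), g(p(p(e)), g(p(p(e)), p(h(h(b)))))))):
1. p(h(g(p(p(h(e))), g(p(p(e)), g(p(p(e)), p(h(h(b))))))))  →  p(g(p(p(h(e))), g(p(p(e)), g(p(p(e)), p(h(h(b)))))))   [R2 at 1]
2. p(g(p(p(h(e))), g(p(p(e)), g(p(p(e)), p(h(h(b)))))))  →  p(g(p(p(e)), g(p(p(e)), g(p(p(e)), p(h(h(b)))))))   [R2 at 1.1.1.1]
3. p(g(p(p(e)), g(p(p(e)), g(p(p(e)), p(h(h(b)))))))  →  p(g(p(p(e)), g(p(p(e)), p(h(h(b))))))   [R3 at 1]
4. p(g(p(p(e)), g(p(p(e)), p(h(h(b))))))  →  p(g(p(p(e)), p(h(h(b)))))   [R3 at 1]
5. p(g(p(p(e)), p(h(h(b)))))  →  p(p(h(h(b))))   [R3 at 1]
6. p(p(h(h(b))))  →  p(p(h(b)))   [R2 at 1.1]
7. p(p(h(b)))  →  p(p(b))   [R2 at 1.1]

Reduce t₂ = p(p(h(g(p(p(e)), b)))):
1. p(p(h(g(p(p(e)), b))))  →  p(p(g(p(p(e)), b)))   [R2 at 1.1]
2. p(p(g(p(p(e)), b)))  →  p(p(b))   [R3 at 1.1]

yes — NF(t₁) = p(p(b)), NF(t₂) = p(p(b))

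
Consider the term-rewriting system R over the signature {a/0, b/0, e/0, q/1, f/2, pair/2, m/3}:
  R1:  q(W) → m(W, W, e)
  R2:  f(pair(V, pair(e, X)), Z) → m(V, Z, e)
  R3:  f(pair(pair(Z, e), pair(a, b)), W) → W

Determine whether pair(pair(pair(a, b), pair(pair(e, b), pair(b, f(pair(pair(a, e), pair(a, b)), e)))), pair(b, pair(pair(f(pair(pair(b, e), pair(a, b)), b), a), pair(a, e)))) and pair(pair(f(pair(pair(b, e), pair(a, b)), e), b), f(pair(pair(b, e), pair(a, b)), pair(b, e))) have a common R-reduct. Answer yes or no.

Reduce t₁ = pair(pair(pair(a, b), pair(pair(e, b), pair(b, f(pair(pair(a, e), pair(a, b)), e)))), pair(b, pair(pair(f(pair(pair(b, e), pair(a, b)), b), a), pair(a, e)))):
1. pair(pair(pair(a, b), pair(pair(e, b), pair(b, f(pair(pair(a, e), pair(a, b)), e)))), pair(b, pair(pair(f(pair(pair(b, e), pair(a, b)), b), a), pair(a, e))))  →  pair(pair(pair(a, b), pair(pair(e, b), pair(b, e))), pair(b, pair(pair(f(pair(pair(b, e), pair(a, b)), b), a), pair(a, e))))   [R3 at 1.2.2.2]
2. pair(pair(pair(a, b), pair(pair(e, b), pair(b, e))), pair(b, pair(pair(f(pair(pair(b, e), pair(a, b)), b), a), pair(a, e))))  →  pair(pair(pair(a, b), pair(pair(e, b), pair(b, e))), pair(b, pair(pair(b, a), pair(a, e))))   [R3 at 2.2.1.1]

Reduce t₂ = pair(pair(f(pair(pair(b, e), pair(a, b)), e), b), f(pair(pair(b, e), pair(a, b)), pair(b, e))):
1. pair(pair(f(pair(pair(b, e), pair(a, b)), e), b), f(pair(pair(b, e), pair(a, b)), pair(b, e)))  →  pair(pair(e, b), f(pair(pair(b, e), pair(a, b)), pair(b, e)))   [R3 at 1.1]
2. pair(pair(e, b), f(pair(pair(b, e), pair(a, b)), pair(b, e)))  →  pair(pair(e, b), pair(b, e))   [R3 at 2]

no — NF(t₁) = pair(pair(pair(a, b), pair(pair(e, b), pair(b, e))), pair(b, pair(pair(b, a), pair(a, e)))), NF(t₂) = pair(pair(e, b), pair(b, e))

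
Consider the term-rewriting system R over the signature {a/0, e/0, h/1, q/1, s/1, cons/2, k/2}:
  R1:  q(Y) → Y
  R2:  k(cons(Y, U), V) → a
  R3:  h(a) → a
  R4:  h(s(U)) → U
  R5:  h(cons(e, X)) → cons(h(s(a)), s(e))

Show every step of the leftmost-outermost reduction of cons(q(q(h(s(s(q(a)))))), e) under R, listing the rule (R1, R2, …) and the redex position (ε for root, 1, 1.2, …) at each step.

1. cons(q(q(h(s(s(q(a)))))), e)  →  cons(q(h(s(s(q(a))))), e)   [R1 at 1]
2. cons(q(h(s(s(q(a))))), e)  →  cons(h(s(s(q(a)))), e)   [R1 at 1]
3. cons(h(s(s(q(a)))), e)  →  cons(s(q(a)), e)   [R4 at 1]
4. cons(s(q(a)), e)  →  cons(s(a), e)   [R1 at 1.1]

cons(s(a), e)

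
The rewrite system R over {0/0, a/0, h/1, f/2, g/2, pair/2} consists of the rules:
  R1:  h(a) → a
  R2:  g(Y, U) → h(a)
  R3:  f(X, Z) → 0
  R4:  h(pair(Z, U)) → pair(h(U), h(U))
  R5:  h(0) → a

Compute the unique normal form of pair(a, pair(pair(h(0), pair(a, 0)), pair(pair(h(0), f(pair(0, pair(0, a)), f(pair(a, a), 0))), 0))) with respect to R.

pair(a, pair(pair(a, pair(a, 0)), pair(pair(a, 0), 0)))

1. pair(a, pair(pair(h(0), pair(a, 0)), pair(pair(h(0), f(pair(0, pair(0, a)), f(pair(a, a), 0))), 0)))  →  pair(a, pair(pair(a, pair(a, 0)), pair(pair(h(0), f(pair(0, pair(0, a)), f(pair(a, a), 0))), 0)))   [R5 at 2.1.1]
2. pair(a, pair(pair(a, pair(a, 0)), pair(pair(h(0), f(pair(0, pair(0, a)), f(pair(a, a), 0))), 0)))  →  pair(a, pair(pair(a, pair(a, 0)), pair(pair(a, f(pair(0, pair(0, a)), f(pair(a, a), 0))), 0)))   [R5 at 2.2.1.1]
3. pair(a, pair(pair(a, pair(a, 0)), pair(pair(a, f(pair(0, pair(0, a)), f(pair(a, a), 0))), 0)))  →  pair(a, pair(pair(a, pair(a, 0)), pair(pair(a, 0), 0)))   [R3 at 2.2.1.2]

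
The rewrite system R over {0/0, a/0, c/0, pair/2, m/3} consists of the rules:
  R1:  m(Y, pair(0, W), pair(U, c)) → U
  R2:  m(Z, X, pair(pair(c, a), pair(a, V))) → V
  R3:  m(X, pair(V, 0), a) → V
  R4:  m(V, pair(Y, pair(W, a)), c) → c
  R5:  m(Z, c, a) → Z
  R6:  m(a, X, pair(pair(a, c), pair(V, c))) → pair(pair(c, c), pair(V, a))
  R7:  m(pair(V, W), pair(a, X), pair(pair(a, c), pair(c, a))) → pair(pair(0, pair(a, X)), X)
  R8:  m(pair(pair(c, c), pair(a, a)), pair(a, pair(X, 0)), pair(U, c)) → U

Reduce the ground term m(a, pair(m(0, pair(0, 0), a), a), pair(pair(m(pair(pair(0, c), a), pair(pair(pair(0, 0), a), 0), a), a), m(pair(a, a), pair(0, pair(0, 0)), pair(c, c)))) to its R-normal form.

1. m(a, pair(m(0, pair(0, 0), a), a), pair(pair(m(pair(pair(0, c), a), pair(pair(pair(0, 0), a), 0), a), a), m(pair(a, a), pair(0, pair(0, 0)), pair(c, c))))  →  m(a, pair(0, a), pair(pair(m(pair(pair(0, c), a), pair(pair(pair(0, 0), a), 0), a), a), m(pair(a, a), pair(0, pair(0, 0)), pair(c, c))))   [R3 at 2.1]
2. m(a, pair(0, a), pair(pair(m(pair(pair(0, c), a), pair(pair(pair(0, 0), a), 0), a), a), m(pair(a, a), pair(0, pair(0, 0)), pair(c, c))))  →  m(a, pair(0, a), pair(pair(pair(pair(0, 0), a), a), m(pair(a, a), pair(0, pair(0, 0)), pair(c, c))))   [R3 at 3.1.1]
3. m(a, pair(0, a), pair(pair(pair(pair(0, 0), a), a), m(pair(a, a), pair(0, pair(0, 0)), pair(c, c))))  →  m(a, pair(0, a), pair(pair(pair(pair(0, 0), a), a), c))   [R1 at 3.2]
4. m(a, pair(0, a), pair(pair(pair(pair(0, 0), a), a), c))  →  pair(pair(pair(0, 0), a), a)   [R1 at ε]

pair(pair(pair(0, 0), a), a)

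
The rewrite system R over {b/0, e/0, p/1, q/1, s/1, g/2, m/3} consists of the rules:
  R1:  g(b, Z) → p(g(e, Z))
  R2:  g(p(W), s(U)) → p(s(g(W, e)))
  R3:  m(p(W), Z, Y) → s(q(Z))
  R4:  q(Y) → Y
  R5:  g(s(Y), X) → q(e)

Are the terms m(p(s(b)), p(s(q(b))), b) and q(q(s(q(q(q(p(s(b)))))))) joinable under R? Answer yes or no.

Reduce t₁ = m(p(s(b)), p(s(q(b))), b):
1. m(p(s(b)), p(s(q(b))), b)  →  s(q(p(s(q(b)))))   [R3 at ε]
2. s(q(p(s(q(b)))))  →  s(p(s(q(b))))   [R4 at 1]
3. s(p(s(q(b))))  →  s(p(s(b)))   [R4 at 1.1.1]

Reduce t₂ = q(q(s(q(q(q(p(s(b)))))))):
1. q(q(s(q(q(q(p(s(b))))))))  →  q(s(q(q(q(p(s(b)))))))   [R4 at ε]
2. q(s(q(q(q(p(s(b)))))))  →  s(q(q(q(p(s(b))))))   [R4 at ε]
3. s(q(q(q(p(s(b))))))  →  s(q(q(p(s(b)))))   [R4 at 1]
4. s(q(q(p(s(b)))))  →  s(q(p(s(b))))   [R4 at 1]
5. s(q(p(s(b))))  →  s(p(s(b)))   [R4 at 1]

yes — NF(t₁) = s(p(s(b))), NF(t₂) = s(p(s(b)))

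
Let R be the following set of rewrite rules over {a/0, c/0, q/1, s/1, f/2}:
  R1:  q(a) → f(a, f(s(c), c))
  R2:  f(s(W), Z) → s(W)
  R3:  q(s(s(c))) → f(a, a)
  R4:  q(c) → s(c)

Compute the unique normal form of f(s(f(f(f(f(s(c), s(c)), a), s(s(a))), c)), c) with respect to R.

s(s(c))

1. f(s(f(f(f(f(s(c), s(c)), a), s(s(a))), c)), c)  →  s(f(f(f(f(s(c), s(c)), a), s(s(a))), c))   [R2 at ε]
2. s(f(f(f(f(s(c), s(c)), a), s(s(a))), c))  →  s(f(f(f(s(c), a), s(s(a))), c))   [R2 at 1.1.1.1]
3. s(f(f(f(s(c), a), s(s(a))), c))  →  s(f(f(s(c), s(s(a))), c))   [R2 at 1.1.1]
4. s(f(f(s(c), s(s(a))), c))  →  s(f(s(c), c))   [R2 at 1.1]
5. s(f(s(c), c))  →  s(s(c))   [R2 at 1]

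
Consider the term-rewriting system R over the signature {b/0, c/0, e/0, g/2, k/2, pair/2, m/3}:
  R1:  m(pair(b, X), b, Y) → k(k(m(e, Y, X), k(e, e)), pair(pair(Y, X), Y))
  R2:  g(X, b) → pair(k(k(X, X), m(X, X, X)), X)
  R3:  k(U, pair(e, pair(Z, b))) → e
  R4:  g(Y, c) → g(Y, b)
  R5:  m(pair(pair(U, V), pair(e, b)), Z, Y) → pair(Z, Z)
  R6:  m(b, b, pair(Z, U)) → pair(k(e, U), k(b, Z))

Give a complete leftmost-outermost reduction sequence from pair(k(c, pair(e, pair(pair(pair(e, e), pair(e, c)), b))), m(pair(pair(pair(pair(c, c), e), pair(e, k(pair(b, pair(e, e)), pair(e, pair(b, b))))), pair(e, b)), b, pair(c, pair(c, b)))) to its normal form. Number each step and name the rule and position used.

1. pair(k(c, pair(e, pair(pair(pair(e, e), pair(e, c)), b))), m(pair(pair(pair(pair(c, c), e), pair(e, k(pair(b, pair(e, e)), pair(e, pair(b, b))))), pair(e, b)), b, pair(c, pair(c, b))))  →  pair(e, m(pair(pair(pair(pair(c, c), e), pair(e, k(pair(b, pair(e, e)), pair(e, pair(b, b))))), pair(e, b)), b, pair(c, pair(c, b))))   [R3 at 1]
2. pair(e, m(pair(pair(pair(pair(c, c), e), pair(e, k(pair(b, pair(e, e)), pair(e, pair(b, b))))), pair(e, b)), b, pair(c, pair(c, b))))  →  pair(e, pair(b, b))   [R5 at 2]

pair(e, pair(b, b))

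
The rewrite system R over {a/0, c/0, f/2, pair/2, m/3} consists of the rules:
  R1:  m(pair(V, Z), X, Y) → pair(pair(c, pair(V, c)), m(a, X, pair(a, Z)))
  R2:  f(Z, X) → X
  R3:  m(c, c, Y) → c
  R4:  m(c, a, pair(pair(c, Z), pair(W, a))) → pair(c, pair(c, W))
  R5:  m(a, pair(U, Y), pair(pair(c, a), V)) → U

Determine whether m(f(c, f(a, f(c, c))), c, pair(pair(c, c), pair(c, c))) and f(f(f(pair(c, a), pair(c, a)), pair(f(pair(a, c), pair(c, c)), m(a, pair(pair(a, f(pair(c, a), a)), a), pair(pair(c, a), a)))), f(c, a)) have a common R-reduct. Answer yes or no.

Reduce t₁ = m(f(c, f(a, f(c, c))), c, pair(pair(c, c), pair(c, c))):
1. m(f(c, f(a, f(c, c))), c, pair(pair(c, c), pair(c, c)))  →  m(f(a, f(c, c)), c, pair(pair(c, c), pair(c, c)))   [R2 at 1]
2. m(f(a, f(c, c)), c, pair(pair(c, c), pair(c, c)))  →  m(f(c, c), c, pair(pair(c, c), pair(c, c)))   [R2 at 1]
3. m(f(c, c), c, pair(pair(c, c), pair(c, c)))  →  m(c, c, pair(pair(c, c), pair(c, c)))   [R2 at 1]
4. m(c, c, pair(pair(c, c), pair(c, c)))  →  c   [R3 at ε]

Reduce t₂ = f(f(f(pair(c, a), pair(c, a)), pair(f(pair(a, c), pair(c, c)), m(a, pair(pair(a, f(pair(c, a), a)), a), pair(pair(c, a), a)))), f(c, a)):
1. f(f(f(pair(c, a), pair(c, a)), pair(f(pair(a, c), pair(c, c)), m(a, pair(pair(a, f(pair(c, a), a)), a), pair(pair(c, a), a)))), f(c, a))  →  f(c, a)   [R2 at ε]
2. f(c, a)  →  a   [R2 at ε]

no — NF(t₁) = c, NF(t₂) = a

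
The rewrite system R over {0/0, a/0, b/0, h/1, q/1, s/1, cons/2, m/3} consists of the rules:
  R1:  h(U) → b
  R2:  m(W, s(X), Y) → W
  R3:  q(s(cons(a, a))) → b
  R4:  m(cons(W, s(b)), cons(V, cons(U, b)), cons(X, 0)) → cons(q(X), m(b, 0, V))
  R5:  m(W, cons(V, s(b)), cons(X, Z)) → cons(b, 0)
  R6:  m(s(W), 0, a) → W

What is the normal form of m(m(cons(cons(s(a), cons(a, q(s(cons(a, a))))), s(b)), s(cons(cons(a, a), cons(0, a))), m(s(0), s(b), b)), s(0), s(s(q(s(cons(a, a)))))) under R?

1. m(m(cons(cons(s(a), cons(a, q(s(cons(a, a))))), s(b)), s(cons(cons(a, a), cons(0, a))), m(s(0), s(b), b)), s(0), s(s(q(s(cons(a, a))))))  →  m(cons(cons(s(a), cons(a, q(s(cons(a, a))))), s(b)), s(cons(cons(a, a), cons(0, a))), m(s(0), s(b), b))   [R2 at ε]
2. m(cons(cons(s(a), cons(a, q(s(cons(a, a))))), s(b)), s(cons(cons(a, a), cons(0, a))), m(s(0), s(b), b))  →  cons(cons(s(a), cons(a, q(s(cons(a, a))))), s(b))   [R2 at ε]
3. cons(cons(s(a), cons(a, q(s(cons(a, a))))), s(b))  →  cons(cons(s(a), cons(a, b)), s(b))   [R3 at 1.2.2]

cons(cons(s(a), cons(a, b)), s(b))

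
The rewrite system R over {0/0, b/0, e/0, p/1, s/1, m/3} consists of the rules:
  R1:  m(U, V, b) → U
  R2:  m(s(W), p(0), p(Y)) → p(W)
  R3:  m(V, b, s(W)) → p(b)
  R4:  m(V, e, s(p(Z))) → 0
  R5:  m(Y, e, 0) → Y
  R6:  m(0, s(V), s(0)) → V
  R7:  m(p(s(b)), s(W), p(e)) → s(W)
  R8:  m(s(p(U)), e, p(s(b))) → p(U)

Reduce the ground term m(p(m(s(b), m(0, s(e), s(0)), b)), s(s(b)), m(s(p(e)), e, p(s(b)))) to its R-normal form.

s(s(b))

1. m(p(m(s(b), m(0, s(e), s(0)), b)), s(s(b)), m(s(p(e)), e, p(s(b))))  →  m(p(s(b)), s(s(b)), m(s(p(e)), e, p(s(b))))   [R1 at 1.1]
2. m(p(s(b)), s(s(b)), m(s(p(e)), e, p(s(b))))  →  m(p(s(b)), s(s(b)), p(e))   [R8 at 3]
3. m(p(s(b)), s(s(b)), p(e))  →  s(s(b))   [R7 at ε]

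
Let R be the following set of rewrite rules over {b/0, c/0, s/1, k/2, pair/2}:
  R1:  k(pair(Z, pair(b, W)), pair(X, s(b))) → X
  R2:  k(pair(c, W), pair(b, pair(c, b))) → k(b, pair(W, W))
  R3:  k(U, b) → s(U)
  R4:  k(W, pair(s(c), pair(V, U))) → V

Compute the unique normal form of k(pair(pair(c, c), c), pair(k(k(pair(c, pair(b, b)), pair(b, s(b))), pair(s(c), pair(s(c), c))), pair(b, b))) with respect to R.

1. k(pair(pair(c, c), c), pair(k(k(pair(c, pair(b, b)), pair(b, s(b))), pair(s(c), pair(s(c), c))), pair(b, b)))  →  k(pair(pair(c, c), c), pair(s(c), pair(b, b)))   [R4 at 2.1]
2. k(pair(pair(c, c), c), pair(s(c), pair(b, b)))  →  b   [R4 at ε]

b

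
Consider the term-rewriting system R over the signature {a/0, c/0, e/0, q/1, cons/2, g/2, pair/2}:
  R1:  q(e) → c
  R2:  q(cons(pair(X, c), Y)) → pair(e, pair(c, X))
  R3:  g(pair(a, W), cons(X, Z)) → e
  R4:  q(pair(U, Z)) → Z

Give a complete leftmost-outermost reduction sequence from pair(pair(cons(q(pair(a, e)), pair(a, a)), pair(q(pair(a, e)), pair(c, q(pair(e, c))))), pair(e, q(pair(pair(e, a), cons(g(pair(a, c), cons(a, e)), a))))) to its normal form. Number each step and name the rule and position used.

1. pair(pair(cons(q(pair(a, e)), pair(a, a)), pair(q(pair(a, e)), pair(c, q(pair(e, c))))), pair(e, q(pair(pair(e, a), cons(g(pair(a, c), cons(a, e)), a)))))  →  pair(pair(cons(e, pair(a, a)), pair(q(pair(a, e)), pair(c, q(pair(e, c))))), pair(e, q(pair(pair(e, a), cons(g(pair(a, c), cons(a, e)), a)))))   [R4 at 1.1.1]
2. pair(pair(cons(e, pair(a, a)), pair(q(pair(a, e)), pair(c, q(pair(e, c))))), pair(e, q(pair(pair(e, a), cons(g(pair(a, c), cons(a, e)), a)))))  →  pair(pair(cons(e, pair(a, a)), pair(e, pair(c, q(pair(e, c))))), pair(e, q(pair(pair(e, a), cons(g(pair(a, c), cons(a, e)), a)))))   [R4 at 1.2.1]
3. pair(pair(cons(e, pair(a, a)), pair(e, pair(c, q(pair(e, c))))), pair(e, q(pair(pair(e, a), cons(g(pair(a, c), cons(a, e)), a)))))  →  pair(pair(cons(e, pair(a, a)), pair(e, pair(c, c))), pair(e, q(pair(pair(e, a), cons(g(pair(a, c), cons(a, e)), a)))))   [R4 at 1.2.2.2]
4. pair(pair(cons(e, pair(a, a)), pair(e, pair(c, c))), pair(e, q(pair(pair(e, a), cons(g(pair(a, c), cons(a, e)), a)))))  →  pair(pair(cons(e, pair(a, a)), pair(e, pair(c, c))), pair(e, cons(g(pair(a, c), cons(a, e)), a)))   [R4 at 2.2]
5. pair(pair(cons(e, pair(a, a)), pair(e, pair(c, c))), pair(e, cons(g(pair(a, c), cons(a, e)), a)))  →  pair(pair(cons(e, pair(a, a)), pair(e, pair(c, c))), pair(e, cons(e, a)))   [R3 at 2.2.1]

pair(pair(cons(e, pair(a, a)), pair(e, pair(c, c))), pair(e, cons(e, a)))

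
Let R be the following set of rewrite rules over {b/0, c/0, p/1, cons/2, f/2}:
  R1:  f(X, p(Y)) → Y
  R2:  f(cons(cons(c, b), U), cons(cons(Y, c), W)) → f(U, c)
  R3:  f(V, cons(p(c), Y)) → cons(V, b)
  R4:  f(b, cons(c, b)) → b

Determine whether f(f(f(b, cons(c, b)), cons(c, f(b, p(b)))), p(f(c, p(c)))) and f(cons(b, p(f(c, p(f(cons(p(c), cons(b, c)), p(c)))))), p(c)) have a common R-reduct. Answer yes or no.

Reduce t₁ = f(f(f(b, cons(c, b)), cons(c, f(b, p(b)))), p(f(c, p(c)))):
1. f(f(f(b, cons(c, b)), cons(c, f(b, p(b)))), p(f(c, p(c))))  →  f(c, p(c))   [R1 at ε]
2. f(c, p(c))  →  c   [R1 at ε]

Reduce t₂ = f(cons(b, p(f(c, p(f(cons(p(c), cons(b, c)), p(c)))))), p(c)):
1. f(cons(b, p(f(c, p(f(cons(p(c), cons(b, c)), p(c)))))), p(c))  →  c   [R1 at ε]

yes — NF(t₁) = c, NF(t₂) = c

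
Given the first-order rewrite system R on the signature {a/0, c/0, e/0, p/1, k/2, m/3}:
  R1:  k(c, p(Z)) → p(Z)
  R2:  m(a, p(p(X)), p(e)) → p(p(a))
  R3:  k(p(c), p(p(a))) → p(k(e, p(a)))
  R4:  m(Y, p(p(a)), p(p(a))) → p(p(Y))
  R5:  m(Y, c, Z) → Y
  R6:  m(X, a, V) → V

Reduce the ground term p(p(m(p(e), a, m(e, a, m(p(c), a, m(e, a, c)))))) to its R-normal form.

1. p(p(m(p(e), a, m(e, a, m(p(c), a, m(e, a, c))))))  →  p(p(m(e, a, m(p(c), a, m(e, a, c)))))   [R6 at 1.1]
2. p(p(m(e, a, m(p(c), a, m(e, a, c)))))  →  p(p(m(p(c), a, m(e, a, c))))   [R6 at 1.1]
3. p(p(m(p(c), a, m(e, a, c))))  →  p(p(m(e, a, c)))   [R6 at 1.1]
4. p(p(m(e, a, c)))  →  p(p(c))   [R6 at 1.1]

p(p(c))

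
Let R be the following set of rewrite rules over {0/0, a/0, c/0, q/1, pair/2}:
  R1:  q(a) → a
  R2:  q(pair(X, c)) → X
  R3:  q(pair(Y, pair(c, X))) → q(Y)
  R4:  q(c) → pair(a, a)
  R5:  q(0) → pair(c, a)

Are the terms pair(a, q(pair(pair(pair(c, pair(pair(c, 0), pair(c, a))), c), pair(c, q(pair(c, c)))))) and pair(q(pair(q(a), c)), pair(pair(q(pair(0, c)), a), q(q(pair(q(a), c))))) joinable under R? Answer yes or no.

no — NF(t₁) = pair(a, pair(c, pair(pair(c, 0), pair(c, a)))), NF(t₂) = pair(a, pair(pair(0, a), a))

Reduce t₁ = pair(a, q(pair(pair(pair(c, pair(pair(c, 0), pair(c, a))), c), pair(c, q(pair(c, c)))))):
1. pair(a, q(pair(pair(pair(c, pair(pair(c, 0), pair(c, a))), c), pair(c, q(pair(c, c))))))  →  pair(a, q(pair(pair(c, pair(pair(c, 0), pair(c, a))), c)))   [R3 at 2]
2. pair(a, q(pair(pair(c, pair(pair(c, 0), pair(c, a))), c)))  →  pair(a, pair(c, pair(pair(c, 0), pair(c, a))))   [R2 at 2]

Reduce t₂ = pair(q(pair(q(a), c)), pair(pair(q(pair(0, c)), a), q(q(pair(q(a), c))))):
1. pair(q(pair(q(a), c)), pair(pair(q(pair(0, c)), a), q(q(pair(q(a), c)))))  →  pair(q(a), pair(pair(q(pair(0, c)), a), q(q(pair(q(a), c)))))   [R2 at 1]
2. pair(q(a), pair(pair(q(pair(0, c)), a), q(q(pair(q(a), c)))))  →  pair(a, pair(pair(q(pair(0, c)), a), q(q(pair(q(a), c)))))   [R1 at 1]
3. pair(a, pair(pair(q(pair(0, c)), a), q(q(pair(q(a), c)))))  →  pair(a, pair(pair(0, a), q(q(pair(q(a), c)))))   [R2 at 2.1.1]
4. pair(a, pair(pair(0, a), q(q(pair(q(a), c)))))  →  pair(a, pair(pair(0, a), q(q(a))))   [R2 at 2.2.1]
5. pair(a, pair(pair(0, a), q(q(a))))  →  pair(a, pair(pair(0, a), q(a)))   [R1 at 2.2.1]
6. pair(a, pair(pair(0, a), q(a)))  →  pair(a, pair(pair(0, a), a))   [R1 at 2.2]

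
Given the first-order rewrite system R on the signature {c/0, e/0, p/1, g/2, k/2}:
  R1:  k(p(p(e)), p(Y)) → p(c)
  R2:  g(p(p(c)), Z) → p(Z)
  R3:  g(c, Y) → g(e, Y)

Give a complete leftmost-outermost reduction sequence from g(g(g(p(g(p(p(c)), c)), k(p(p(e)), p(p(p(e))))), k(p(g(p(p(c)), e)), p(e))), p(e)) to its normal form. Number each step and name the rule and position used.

p(p(e))

1. g(g(g(p(g(p(p(c)), c)), k(p(p(e)), p(p(p(e))))), k(p(g(p(p(c)), e)), p(e))), p(e))  →  g(g(g(p(p(c)), k(p(p(e)), p(p(p(e))))), k(p(g(p(p(c)), e)), p(e))), p(e))   [R2 at 1.1.1.1]
2. g(g(g(p(p(c)), k(p(p(e)), p(p(p(e))))), k(p(g(p(p(c)), e)), p(e))), p(e))  →  g(g(p(k(p(p(e)), p(p(p(e))))), k(p(g(p(p(c)), e)), p(e))), p(e))   [R2 at 1.1]
3. g(g(p(k(p(p(e)), p(p(p(e))))), k(p(g(p(p(c)), e)), p(e))), p(e))  →  g(g(p(p(c)), k(p(g(p(p(c)), e)), p(e))), p(e))   [R1 at 1.1.1]
4. g(g(p(p(c)), k(p(g(p(p(c)), e)), p(e))), p(e))  →  g(p(k(p(g(p(p(c)), e)), p(e))), p(e))   [R2 at 1]
5. g(p(k(p(g(p(p(c)), e)), p(e))), p(e))  →  g(p(k(p(p(e)), p(e))), p(e))   [R2 at 1.1.1.1]
6. g(p(k(p(p(e)), p(e))), p(e))  →  g(p(p(c)), p(e))   [R1 at 1.1]
7. g(p(p(c)), p(e))  →  p(p(e))   [R2 at ε]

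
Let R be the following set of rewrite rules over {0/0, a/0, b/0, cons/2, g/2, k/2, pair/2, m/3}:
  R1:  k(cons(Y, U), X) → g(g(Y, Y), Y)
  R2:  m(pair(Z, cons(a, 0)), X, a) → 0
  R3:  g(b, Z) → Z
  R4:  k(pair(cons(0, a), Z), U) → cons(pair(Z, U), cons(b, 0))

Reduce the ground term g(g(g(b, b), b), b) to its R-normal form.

1. g(g(g(b, b), b), b)  →  g(g(b, b), b)   [R3 at 1.1]
2. g(g(b, b), b)  →  g(b, b)   [R3 at 1]
3. g(b, b)  →  b   [R3 at ε]

b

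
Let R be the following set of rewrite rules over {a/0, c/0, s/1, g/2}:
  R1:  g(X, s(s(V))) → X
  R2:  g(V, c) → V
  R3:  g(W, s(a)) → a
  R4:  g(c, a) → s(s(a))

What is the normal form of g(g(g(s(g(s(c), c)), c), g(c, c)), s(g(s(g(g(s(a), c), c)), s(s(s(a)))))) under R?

1. g(g(g(s(g(s(c), c)), c), g(c, c)), s(g(s(g(g(s(a), c), c)), s(s(s(a))))))  →  g(g(s(g(s(c), c)), g(c, c)), s(g(s(g(g(s(a), c), c)), s(s(s(a))))))   [R2 at 1.1]
2. g(g(s(g(s(c), c)), g(c, c)), s(g(s(g(g(s(a), c), c)), s(s(s(a))))))  →  g(g(s(s(c)), g(c, c)), s(g(s(g(g(s(a), c), c)), s(s(s(a))))))   [R2 at 1.1.1]
3. g(g(s(s(c)), g(c, c)), s(g(s(g(g(s(a), c), c)), s(s(s(a))))))  →  g(g(s(s(c)), c), s(g(s(g(g(s(a), c), c)), s(s(s(a))))))   [R2 at 1.2]
4. g(g(s(s(c)), c), s(g(s(g(g(s(a), c), c)), s(s(s(a))))))  →  g(s(s(c)), s(g(s(g(g(s(a), c), c)), s(s(s(a))))))   [R2 at 1]
5. g(s(s(c)), s(g(s(g(g(s(a), c), c)), s(s(s(a))))))  →  g(s(s(c)), s(s(g(g(s(a), c), c))))   [R1 at 2.1]
6. g(s(s(c)), s(s(g(g(s(a), c), c))))  →  s(s(c))   [R1 at ε]

s(s(c))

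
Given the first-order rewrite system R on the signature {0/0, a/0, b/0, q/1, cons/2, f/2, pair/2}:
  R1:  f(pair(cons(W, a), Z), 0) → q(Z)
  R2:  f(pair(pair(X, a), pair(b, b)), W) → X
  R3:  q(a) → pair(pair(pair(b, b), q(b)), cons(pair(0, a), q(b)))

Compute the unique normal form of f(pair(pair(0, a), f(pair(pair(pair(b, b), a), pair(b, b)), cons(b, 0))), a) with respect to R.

1. f(pair(pair(0, a), f(pair(pair(pair(b, b), a), pair(b, b)), cons(b, 0))), a)  →  f(pair(pair(0, a), pair(b, b)), a)   [R2 at 1.2]
2. f(pair(pair(0, a), pair(b, b)), a)  →  0   [R2 at ε]

0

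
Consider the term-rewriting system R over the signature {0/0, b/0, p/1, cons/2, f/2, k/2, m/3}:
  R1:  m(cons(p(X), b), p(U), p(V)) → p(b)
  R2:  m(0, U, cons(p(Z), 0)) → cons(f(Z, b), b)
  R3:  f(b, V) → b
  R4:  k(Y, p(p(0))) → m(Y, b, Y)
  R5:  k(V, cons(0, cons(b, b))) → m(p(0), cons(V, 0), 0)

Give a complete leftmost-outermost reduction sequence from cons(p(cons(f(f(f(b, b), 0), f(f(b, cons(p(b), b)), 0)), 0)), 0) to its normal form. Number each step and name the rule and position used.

cons(p(cons(b, 0)), 0)

1. cons(p(cons(f(f(f(b, b), 0), f(f(b, cons(p(b), b)), 0)), 0)), 0)  →  cons(p(cons(f(f(b, 0), f(f(b, cons(p(b), b)), 0)), 0)), 0)   [R3 at 1.1.1.1.1]
2. cons(p(cons(f(f(b, 0), f(f(b, cons(p(b), b)), 0)), 0)), 0)  →  cons(p(cons(f(b, f(f(b, cons(p(b), b)), 0)), 0)), 0)   [R3 at 1.1.1.1]
3. cons(p(cons(f(b, f(f(b, cons(p(b), b)), 0)), 0)), 0)  →  cons(p(cons(b, 0)), 0)   [R3 at 1.1.1]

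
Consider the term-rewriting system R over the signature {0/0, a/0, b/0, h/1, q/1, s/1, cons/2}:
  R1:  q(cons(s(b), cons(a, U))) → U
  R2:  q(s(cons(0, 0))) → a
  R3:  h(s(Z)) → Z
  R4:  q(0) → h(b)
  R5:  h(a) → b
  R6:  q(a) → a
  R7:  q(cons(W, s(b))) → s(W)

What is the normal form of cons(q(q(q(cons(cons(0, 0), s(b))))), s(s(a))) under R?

1. cons(q(q(q(cons(cons(0, 0), s(b))))), s(s(a)))  →  cons(q(q(s(cons(0, 0)))), s(s(a)))   [R7 at 1.1.1]
2. cons(q(q(s(cons(0, 0)))), s(s(a)))  →  cons(q(a), s(s(a)))   [R2 at 1.1]
3. cons(q(a), s(s(a)))  →  cons(a, s(s(a)))   [R6 at 1]

cons(a, s(s(a)))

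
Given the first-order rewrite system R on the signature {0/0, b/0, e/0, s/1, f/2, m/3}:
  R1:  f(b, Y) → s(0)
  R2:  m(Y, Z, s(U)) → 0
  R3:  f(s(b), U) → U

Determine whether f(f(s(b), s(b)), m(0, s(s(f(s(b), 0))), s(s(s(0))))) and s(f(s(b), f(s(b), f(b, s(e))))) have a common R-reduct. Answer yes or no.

no — NF(t₁) = 0, NF(t₂) = s(s(0))

Reduce t₁ = f(f(s(b), s(b)), m(0, s(s(f(s(b), 0))), s(s(s(0))))):
1. f(f(s(b), s(b)), m(0, s(s(f(s(b), 0))), s(s(s(0)))))  →  f(s(b), m(0, s(s(f(s(b), 0))), s(s(s(0)))))   [R3 at 1]
2. f(s(b), m(0, s(s(f(s(b), 0))), s(s(s(0)))))  →  m(0, s(s(f(s(b), 0))), s(s(s(0))))   [R3 at ε]
3. m(0, s(s(f(s(b), 0))), s(s(s(0))))  →  0   [R2 at ε]

Reduce t₂ = s(f(s(b), f(s(b), f(b, s(e))))):
1. s(f(s(b), f(s(b), f(b, s(e)))))  →  s(f(s(b), f(b, s(e))))   [R3 at 1]
2. s(f(s(b), f(b, s(e))))  →  s(f(b, s(e)))   [R3 at 1]
3. s(f(b, s(e)))  →  s(s(0))   [R1 at 1]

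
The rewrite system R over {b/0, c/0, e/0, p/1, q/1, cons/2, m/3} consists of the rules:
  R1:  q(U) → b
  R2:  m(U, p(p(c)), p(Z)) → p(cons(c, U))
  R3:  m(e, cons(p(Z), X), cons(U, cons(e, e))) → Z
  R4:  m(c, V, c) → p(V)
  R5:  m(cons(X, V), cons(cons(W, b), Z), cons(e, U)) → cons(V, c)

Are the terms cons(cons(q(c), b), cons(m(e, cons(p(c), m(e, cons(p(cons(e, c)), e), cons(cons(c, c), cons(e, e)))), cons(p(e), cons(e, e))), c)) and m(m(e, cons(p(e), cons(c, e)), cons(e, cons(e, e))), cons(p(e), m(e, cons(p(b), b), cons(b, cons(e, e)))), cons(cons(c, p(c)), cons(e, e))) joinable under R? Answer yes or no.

Reduce t₁ = cons(cons(q(c), b), cons(m(e, cons(p(c), m(e, cons(p(cons(e, c)), e), cons(cons(c, c), cons(e, e)))), cons(p(e), cons(e, e))), c)):
1. cons(cons(q(c), b), cons(m(e, cons(p(c), m(e, cons(p(cons(e, c)), e), cons(cons(c, c), cons(e, e)))), cons(p(e), cons(e, e))), c))  →  cons(cons(b, b), cons(m(e, cons(p(c), m(e, cons(p(cons(e, c)), e), cons(cons(c, c), cons(e, e)))), cons(p(e), cons(e, e))), c))   [R1 at 1.1]
2. cons(cons(b, b), cons(m(e, cons(p(c), m(e, cons(p(cons(e, c)), e), cons(cons(c, c), cons(e, e)))), cons(p(e), cons(e, e))), c))  →  cons(cons(b, b), cons(c, c))   [R3 at 2.1]

Reduce t₂ = m(m(e, cons(p(e), cons(c, e)), cons(e, cons(e, e))), cons(p(e), m(e, cons(p(b), b), cons(b, cons(e, e)))), cons(cons(c, p(c)), cons(e, e))):
1. m(m(e, cons(p(e), cons(c, e)), cons(e, cons(e, e))), cons(p(e), m(e, cons(p(b), b), cons(b, cons(e, e)))), cons(cons(c, p(c)), cons(e, e)))  →  m(e, cons(p(e), m(e, cons(p(b), b), cons(b, cons(e, e)))), cons(cons(c, p(c)), cons(e, e)))   [R3 at 1]
2. m(e, cons(p(e), m(e, cons(p(b), b), cons(b, cons(e, e)))), cons(cons(c, p(c)), cons(e, e)))  →  e   [R3 at ε]

no — NF(t₁) = cons(cons(b, b), cons(c, c)), NF(t₂) = e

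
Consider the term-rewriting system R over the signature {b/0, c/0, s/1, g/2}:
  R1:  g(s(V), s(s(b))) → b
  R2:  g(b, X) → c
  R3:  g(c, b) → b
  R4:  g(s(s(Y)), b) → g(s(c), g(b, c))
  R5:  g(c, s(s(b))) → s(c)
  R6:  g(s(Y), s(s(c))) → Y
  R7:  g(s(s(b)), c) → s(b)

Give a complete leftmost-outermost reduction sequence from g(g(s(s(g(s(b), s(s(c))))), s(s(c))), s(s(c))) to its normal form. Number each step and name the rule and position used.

1. g(g(s(s(g(s(b), s(s(c))))), s(s(c))), s(s(c)))  →  g(s(g(s(b), s(s(c)))), s(s(c)))   [R6 at 1]
2. g(s(g(s(b), s(s(c)))), s(s(c)))  →  g(s(b), s(s(c)))   [R6 at ε]
3. g(s(b), s(s(c)))  →  b   [R6 at ε]

b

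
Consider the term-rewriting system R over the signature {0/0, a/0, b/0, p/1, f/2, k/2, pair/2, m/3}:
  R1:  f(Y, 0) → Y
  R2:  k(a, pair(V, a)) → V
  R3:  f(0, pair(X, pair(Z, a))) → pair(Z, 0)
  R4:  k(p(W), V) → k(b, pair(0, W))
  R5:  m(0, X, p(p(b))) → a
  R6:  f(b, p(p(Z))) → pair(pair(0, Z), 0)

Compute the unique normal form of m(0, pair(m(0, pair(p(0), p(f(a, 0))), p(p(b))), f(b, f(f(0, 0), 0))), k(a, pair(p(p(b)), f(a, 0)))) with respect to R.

1. m(0, pair(m(0, pair(p(0), p(f(a, 0))), p(p(b))), f(b, f(f(0, 0), 0))), k(a, pair(p(p(b)), f(a, 0))))  →  m(0, pair(a, f(b, f(f(0, 0), 0))), k(a, pair(p(p(b)), f(a, 0))))   [R5 at 2.1]
2. m(0, pair(a, f(b, f(f(0, 0), 0))), k(a, pair(p(p(b)), f(a, 0))))  →  m(0, pair(a, f(b, f(0, 0))), k(a, pair(p(p(b)), f(a, 0))))   [R1 at 2.2.2]
3. m(0, pair(a, f(b, f(0, 0))), k(a, pair(p(p(b)), f(a, 0))))  →  m(0, pair(a, f(b, 0)), k(a, pair(p(p(b)), f(a, 0))))   [R1 at 2.2.2]
4. m(0, pair(a, f(b, 0)), k(a, pair(p(p(b)), f(a, 0))))  →  m(0, pair(a, b), k(a, pair(p(p(b)), f(a, 0))))   [R1 at 2.2]
5. m(0, pair(a, b), k(a, pair(p(p(b)), f(a, 0))))  →  m(0, pair(a, b), k(a, pair(p(p(b)), a)))   [R1 at 3.2.2]
6. m(0, pair(a, b), k(a, pair(p(p(b)), a)))  →  m(0, pair(a, b), p(p(b)))   [R2 at 3]
7. m(0, pair(a, b), p(p(b)))  →  a   [R5 at ε]

a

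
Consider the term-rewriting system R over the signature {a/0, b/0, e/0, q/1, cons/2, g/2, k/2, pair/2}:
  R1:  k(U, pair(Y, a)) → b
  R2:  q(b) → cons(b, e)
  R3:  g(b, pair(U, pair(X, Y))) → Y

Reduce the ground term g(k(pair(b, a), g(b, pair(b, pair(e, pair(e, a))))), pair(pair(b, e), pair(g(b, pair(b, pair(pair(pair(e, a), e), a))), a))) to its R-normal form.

a

1. g(k(pair(b, a), g(b, pair(b, pair(e, pair(e, a))))), pair(pair(b, e), pair(g(b, pair(b, pair(pair(pair(e, a), e), a))), a)))  →  g(k(pair(b, a), pair(e, a)), pair(pair(b, e), pair(g(b, pair(b, pair(pair(pair(e, a), e), a))), a)))   [R3 at 1.2]
2. g(k(pair(b, a), pair(e, a)), pair(pair(b, e), pair(g(b, pair(b, pair(pair(pair(e, a), e), a))), a)))  →  g(b, pair(pair(b, e), pair(g(b, pair(b, pair(pair(pair(e, a), e), a))), a)))   [R1 at 1]
3. g(b, pair(pair(b, e), pair(g(b, pair(b, pair(pair(pair(e, a), e), a))), a)))  →  a   [R3 at ε]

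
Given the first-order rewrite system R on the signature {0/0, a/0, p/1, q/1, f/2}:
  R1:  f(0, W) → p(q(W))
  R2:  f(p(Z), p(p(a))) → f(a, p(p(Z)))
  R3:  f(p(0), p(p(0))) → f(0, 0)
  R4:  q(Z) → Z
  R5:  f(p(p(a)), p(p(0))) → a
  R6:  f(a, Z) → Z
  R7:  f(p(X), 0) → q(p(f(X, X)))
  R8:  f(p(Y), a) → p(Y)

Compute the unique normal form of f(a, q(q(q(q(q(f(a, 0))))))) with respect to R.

0

1. f(a, q(q(q(q(q(f(a, 0)))))))  →  q(q(q(q(q(f(a, 0))))))   [R6 at ε]
2. q(q(q(q(q(f(a, 0))))))  →  q(q(q(q(f(a, 0)))))   [R4 at ε]
3. q(q(q(q(f(a, 0)))))  →  q(q(q(f(a, 0))))   [R4 at ε]
4. q(q(q(f(a, 0))))  →  q(q(f(a, 0)))   [R4 at ε]
5. q(q(f(a, 0)))  →  q(f(a, 0))   [R4 at ε]
6. q(f(a, 0))  →  f(a, 0)   [R4 at ε]
7. f(a, 0)  →  0   [R6 at ε]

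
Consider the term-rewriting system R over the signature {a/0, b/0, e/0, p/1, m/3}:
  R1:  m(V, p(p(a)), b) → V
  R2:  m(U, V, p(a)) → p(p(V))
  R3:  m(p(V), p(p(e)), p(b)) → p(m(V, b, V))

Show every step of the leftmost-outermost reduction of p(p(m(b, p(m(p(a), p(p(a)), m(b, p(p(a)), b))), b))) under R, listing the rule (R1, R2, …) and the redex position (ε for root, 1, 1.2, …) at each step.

1. p(p(m(b, p(m(p(a), p(p(a)), m(b, p(p(a)), b))), b)))  →  p(p(m(b, p(m(p(a), p(p(a)), b)), b)))   [R1 at 1.1.2.1.3]
2. p(p(m(b, p(m(p(a), p(p(a)), b)), b)))  →  p(p(m(b, p(p(a)), b)))   [R1 at 1.1.2.1]
3. p(p(m(b, p(p(a)), b)))  →  p(p(b))   [R1 at 1.1]

p(p(b))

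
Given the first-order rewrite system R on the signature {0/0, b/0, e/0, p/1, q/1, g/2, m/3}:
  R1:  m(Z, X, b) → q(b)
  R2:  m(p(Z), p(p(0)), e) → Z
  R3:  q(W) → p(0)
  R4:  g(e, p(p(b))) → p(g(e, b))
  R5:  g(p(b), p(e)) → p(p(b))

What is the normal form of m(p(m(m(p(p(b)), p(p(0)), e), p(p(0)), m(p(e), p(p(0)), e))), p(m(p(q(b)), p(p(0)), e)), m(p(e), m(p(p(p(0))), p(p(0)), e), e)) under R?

1. m(p(m(m(p(p(b)), p(p(0)), e), p(p(0)), m(p(e), p(p(0)), e))), p(m(p(q(b)), p(p(0)), e)), m(p(e), m(p(p(p(0))), p(p(0)), e), e))  →  m(p(m(p(b), p(p(0)), m(p(e), p(p(0)), e))), p(m(p(q(b)), p(p(0)), e)), m(p(e), m(p(p(p(0))), p(p(0)), e), e))   [R2 at 1.1.1]
2. m(p(m(p(b), p(p(0)), m(p(e), p(p(0)), e))), p(m(p(q(b)), p(p(0)), e)), m(p(e), m(p(p(p(0))), p(p(0)), e), e))  →  m(p(m(p(b), p(p(0)), e)), p(m(p(q(b)), p(p(0)), e)), m(p(e), m(p(p(p(0))), p(p(0)), e), e))   [R2 at 1.1.3]
3. m(p(m(p(b), p(p(0)), e)), p(m(p(q(b)), p(p(0)), e)), m(p(e), m(p(p(p(0))), p(p(0)), e), e))  →  m(p(b), p(m(p(q(b)), p(p(0)), e)), m(p(e), m(p(p(p(0))), p(p(0)), e), e))   [R2 at 1.1]
4. m(p(b), p(m(p(q(b)), p(p(0)), e)), m(p(e), m(p(p(p(0))), p(p(0)), e), e))  →  m(p(b), p(q(b)), m(p(e), m(p(p(p(0))), p(p(0)), e), e))   [R2 at 2.1]
5. m(p(b), p(q(b)), m(p(e), m(p(p(p(0))), p(p(0)), e), e))  →  m(p(b), p(p(0)), m(p(e), m(p(p(p(0))), p(p(0)), e), e))   [R3 at 2.1]
6. m(p(b), p(p(0)), m(p(e), m(p(p(p(0))), p(p(0)), e), e))  →  m(p(b), p(p(0)), m(p(e), p(p(0)), e))   [R2 at 3.2]
7. m(p(b), p(p(0)), m(p(e), p(p(0)), e))  →  m(p(b), p(p(0)), e)   [R2 at 3]
8. m(p(b), p(p(0)), e)  →  b   [R2 at ε]

b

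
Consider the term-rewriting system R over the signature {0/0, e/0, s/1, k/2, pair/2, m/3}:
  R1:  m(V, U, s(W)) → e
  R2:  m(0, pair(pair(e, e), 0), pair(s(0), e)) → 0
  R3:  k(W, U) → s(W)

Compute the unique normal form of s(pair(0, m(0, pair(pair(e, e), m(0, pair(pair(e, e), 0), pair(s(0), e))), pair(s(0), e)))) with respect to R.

s(pair(0, 0))

1. s(pair(0, m(0, pair(pair(e, e), m(0, pair(pair(e, e), 0), pair(s(0), e))), pair(s(0), e))))  →  s(pair(0, m(0, pair(pair(e, e), 0), pair(s(0), e))))   [R2 at 1.2.2.2]
2. s(pair(0, m(0, pair(pair(e, e), 0), pair(s(0), e))))  →  s(pair(0, 0))   [R2 at 1.2]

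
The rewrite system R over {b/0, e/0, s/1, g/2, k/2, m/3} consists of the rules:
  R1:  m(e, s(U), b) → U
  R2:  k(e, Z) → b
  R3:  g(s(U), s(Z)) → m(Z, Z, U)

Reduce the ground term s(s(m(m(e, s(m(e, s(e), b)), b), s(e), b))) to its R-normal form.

s(s(e))

1. s(s(m(m(e, s(m(e, s(e), b)), b), s(e), b)))  →  s(s(m(m(e, s(e), b), s(e), b)))   [R1 at 1.1.1]
2. s(s(m(m(e, s(e), b), s(e), b)))  →  s(s(m(e, s(e), b)))   [R1 at 1.1.1]
3. s(s(m(e, s(e), b)))  →  s(s(e))   [R1 at 1.1]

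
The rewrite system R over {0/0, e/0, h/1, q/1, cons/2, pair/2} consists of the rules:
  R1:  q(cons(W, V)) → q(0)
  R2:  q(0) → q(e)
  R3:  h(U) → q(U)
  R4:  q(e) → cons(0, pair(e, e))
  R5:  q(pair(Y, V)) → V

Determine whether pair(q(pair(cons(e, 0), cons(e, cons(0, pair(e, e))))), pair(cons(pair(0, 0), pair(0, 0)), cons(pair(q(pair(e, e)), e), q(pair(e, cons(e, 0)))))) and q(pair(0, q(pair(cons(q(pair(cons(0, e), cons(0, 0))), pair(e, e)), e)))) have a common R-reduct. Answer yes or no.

Reduce t₁ = pair(q(pair(cons(e, 0), cons(e, cons(0, pair(e, e))))), pair(cons(pair(0, 0), pair(0, 0)), cons(pair(q(pair(e, e)), e), q(pair(e, cons(e, 0)))))):
1. pair(q(pair(cons(e, 0), cons(e, cons(0, pair(e, e))))), pair(cons(pair(0, 0), pair(0, 0)), cons(pair(q(pair(e, e)), e), q(pair(e, cons(e, 0))))))  →  pair(cons(e, cons(0, pair(e, e))), pair(cons(pair(0, 0), pair(0, 0)), cons(pair(q(pair(e, e)), e), q(pair(e, cons(e, 0))))))   [R5 at 1]
2. pair(cons(e, cons(0, pair(e, e))), pair(cons(pair(0, 0), pair(0, 0)), cons(pair(q(pair(e, e)), e), q(pair(e, cons(e, 0))))))  →  pair(cons(e, cons(0, pair(e, e))), pair(cons(pair(0, 0), pair(0, 0)), cons(pair(e, e), q(pair(e, cons(e, 0))))))   [R5 at 2.2.1.1]
3. pair(cons(e, cons(0, pair(e, e))), pair(cons(pair(0, 0), pair(0, 0)), cons(pair(e, e), q(pair(e, cons(e, 0))))))  →  pair(cons(e, cons(0, pair(e, e))), pair(cons(pair(0, 0), pair(0, 0)), cons(pair(e, e), cons(e, 0))))   [R5 at 2.2.2]

Reduce t₂ = q(pair(0, q(pair(cons(q(pair(cons(0, e), cons(0, 0))), pair(e, e)), e)))):
1. q(pair(0, q(pair(cons(q(pair(cons(0, e), cons(0, 0))), pair(e, e)), e))))  →  q(pair(cons(q(pair(cons(0, e), cons(0, 0))), pair(e, e)), e))   [R5 at ε]
2. q(pair(cons(q(pair(cons(0, e), cons(0, 0))), pair(e, e)), e))  →  e   [R5 at ε]

no — NF(t₁) = pair(cons(e, cons(0, pair(e, e))), pair(cons(pair(0, 0), pair(0, 0)), cons(pair(e, e), cons(e, 0)))), NF(t₂) = e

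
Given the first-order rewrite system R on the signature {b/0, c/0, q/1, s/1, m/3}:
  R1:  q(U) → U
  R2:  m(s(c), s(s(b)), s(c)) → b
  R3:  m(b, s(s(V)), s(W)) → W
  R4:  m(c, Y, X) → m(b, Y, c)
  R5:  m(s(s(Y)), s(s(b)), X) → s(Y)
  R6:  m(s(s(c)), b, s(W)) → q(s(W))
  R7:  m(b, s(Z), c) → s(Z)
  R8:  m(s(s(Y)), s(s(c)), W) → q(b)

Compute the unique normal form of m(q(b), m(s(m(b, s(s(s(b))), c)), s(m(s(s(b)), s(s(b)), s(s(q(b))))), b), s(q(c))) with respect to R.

c

1. m(q(b), m(s(m(b, s(s(s(b))), c)), s(m(s(s(b)), s(s(b)), s(s(q(b))))), b), s(q(c)))  →  m(b, m(s(m(b, s(s(s(b))), c)), s(m(s(s(b)), s(s(b)), s(s(q(b))))), b), s(q(c)))   [R1 at 1]
2. m(b, m(s(m(b, s(s(s(b))), c)), s(m(s(s(b)), s(s(b)), s(s(q(b))))), b), s(q(c)))  →  m(b, m(s(s(s(s(b)))), s(m(s(s(b)), s(s(b)), s(s(q(b))))), b), s(q(c)))   [R7 at 2.1.1]
3. m(b, m(s(s(s(s(b)))), s(m(s(s(b)), s(s(b)), s(s(q(b))))), b), s(q(c)))  →  m(b, m(s(s(s(s(b)))), s(s(b)), b), s(q(c)))   [R5 at 2.2.1]
4. m(b, m(s(s(s(s(b)))), s(s(b)), b), s(q(c)))  →  m(b, s(s(s(b))), s(q(c)))   [R5 at 2]
5. m(b, s(s(s(b))), s(q(c)))  →  q(c)   [R3 at ε]
6. q(c)  →  c   [R1 at ε]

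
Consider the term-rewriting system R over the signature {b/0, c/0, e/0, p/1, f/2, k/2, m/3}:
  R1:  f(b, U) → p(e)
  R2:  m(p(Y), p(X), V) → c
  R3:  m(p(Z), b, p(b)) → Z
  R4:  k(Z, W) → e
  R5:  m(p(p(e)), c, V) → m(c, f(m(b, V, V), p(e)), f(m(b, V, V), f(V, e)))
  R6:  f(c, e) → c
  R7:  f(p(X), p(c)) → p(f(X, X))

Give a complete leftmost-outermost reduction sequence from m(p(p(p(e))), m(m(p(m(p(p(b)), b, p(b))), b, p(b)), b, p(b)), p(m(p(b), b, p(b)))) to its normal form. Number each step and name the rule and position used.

1. m(p(p(p(e))), m(m(p(m(p(p(b)), b, p(b))), b, p(b)), b, p(b)), p(m(p(b), b, p(b))))  →  m(p(p(p(e))), m(m(p(p(b)), b, p(b)), b, p(b)), p(m(p(b), b, p(b))))   [R3 at 2.1]
2. m(p(p(p(e))), m(m(p(p(b)), b, p(b)), b, p(b)), p(m(p(b), b, p(b))))  →  m(p(p(p(e))), m(p(b), b, p(b)), p(m(p(b), b, p(b))))   [R3 at 2.1]
3. m(p(p(p(e))), m(p(b), b, p(b)), p(m(p(b), b, p(b))))  →  m(p(p(p(e))), b, p(m(p(b), b, p(b))))   [R3 at 2]
4. m(p(p(p(e))), b, p(m(p(b), b, p(b))))  →  m(p(p(p(e))), b, p(b))   [R3 at 3.1]
5. m(p(p(p(e))), b, p(b))  →  p(p(e))   [R3 at ε]

p(p(e))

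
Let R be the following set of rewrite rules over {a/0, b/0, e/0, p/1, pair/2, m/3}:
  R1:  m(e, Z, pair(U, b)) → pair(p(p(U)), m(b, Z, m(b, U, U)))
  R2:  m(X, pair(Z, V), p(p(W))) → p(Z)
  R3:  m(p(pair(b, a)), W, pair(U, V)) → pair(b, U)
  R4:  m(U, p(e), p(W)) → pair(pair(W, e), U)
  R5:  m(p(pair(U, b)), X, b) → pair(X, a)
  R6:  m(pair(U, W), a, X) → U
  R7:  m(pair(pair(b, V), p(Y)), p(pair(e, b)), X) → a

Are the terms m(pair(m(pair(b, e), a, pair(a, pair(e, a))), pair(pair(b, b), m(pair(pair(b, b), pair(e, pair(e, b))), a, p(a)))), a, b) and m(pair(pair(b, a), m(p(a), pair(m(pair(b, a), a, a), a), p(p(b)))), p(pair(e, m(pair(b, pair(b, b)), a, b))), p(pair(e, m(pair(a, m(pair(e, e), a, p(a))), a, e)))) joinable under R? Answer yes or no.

Reduce t₁ = m(pair(m(pair(b, e), a, pair(a, pair(e, a))), pair(pair(b, b), m(pair(pair(b, b), pair(e, pair(e, b))), a, p(a)))), a, b):
1. m(pair(m(pair(b, e), a, pair(a, pair(e, a))), pair(pair(b, b), m(pair(pair(b, b), pair(e, pair(e, b))), a, p(a)))), a, b)  →  m(pair(b, e), a, pair(a, pair(e, a)))   [R6 at ε]
2. m(pair(b, e), a, pair(a, pair(e, a)))  →  b   [R6 at ε]

Reduce t₂ = m(pair(pair(b, a), m(p(a), pair(m(pair(b, a), a, a), a), p(p(b)))), p(pair(e, m(pair(b, pair(b, b)), a, b))), p(pair(e, m(pair(a, m(pair(e, e), a, p(a))), a, e)))):
1. m(pair(pair(b, a), m(p(a), pair(m(pair(b, a), a, a), a), p(p(b)))), p(pair(e, m(pair(b, pair(b, b)), a, b))), p(pair(e, m(pair(a, m(pair(e, e), a, p(a))), a, e))))  →  m(pair(pair(b, a), p(m(pair(b, a), a, a))), p(pair(e, m(pair(b, pair(b, b)), a, b))), p(pair(e, m(pair(a, m(pair(e, e), a, p(a))), a, e))))   [R2 at 1.2]
2. m(pair(pair(b, a), p(m(pair(b, a), a, a))), p(pair(e, m(pair(b, pair(b, b)), a, b))), p(pair(e, m(pair(a, m(pair(e, e), a, p(a))), a, e))))  →  m(pair(pair(b, a), p(b)), p(pair(e, m(pair(b, pair(b, b)), a, b))), p(pair(e, m(pair(a, m(pair(e, e), a, p(a))), a, e))))   [R6 at 1.2.1]
3. m(pair(pair(b, a), p(b)), p(pair(e, m(pair(b, pair(b, b)), a, b))), p(pair(e, m(pair(a, m(pair(e, e), a, p(a))), a, e))))  →  m(pair(pair(b, a), p(b)), p(pair(e, b)), p(pair(e, m(pair(a, m(pair(e, e), a, p(a))), a, e))))   [R6 at 2.1.2]
4. m(pair(pair(b, a), p(b)), p(pair(e, b)), p(pair(e, m(pair(a, m(pair(e, e), a, p(a))), a, e))))  →  a   [R7 at ε]

no — NF(t₁) = b, NF(t₂) = a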